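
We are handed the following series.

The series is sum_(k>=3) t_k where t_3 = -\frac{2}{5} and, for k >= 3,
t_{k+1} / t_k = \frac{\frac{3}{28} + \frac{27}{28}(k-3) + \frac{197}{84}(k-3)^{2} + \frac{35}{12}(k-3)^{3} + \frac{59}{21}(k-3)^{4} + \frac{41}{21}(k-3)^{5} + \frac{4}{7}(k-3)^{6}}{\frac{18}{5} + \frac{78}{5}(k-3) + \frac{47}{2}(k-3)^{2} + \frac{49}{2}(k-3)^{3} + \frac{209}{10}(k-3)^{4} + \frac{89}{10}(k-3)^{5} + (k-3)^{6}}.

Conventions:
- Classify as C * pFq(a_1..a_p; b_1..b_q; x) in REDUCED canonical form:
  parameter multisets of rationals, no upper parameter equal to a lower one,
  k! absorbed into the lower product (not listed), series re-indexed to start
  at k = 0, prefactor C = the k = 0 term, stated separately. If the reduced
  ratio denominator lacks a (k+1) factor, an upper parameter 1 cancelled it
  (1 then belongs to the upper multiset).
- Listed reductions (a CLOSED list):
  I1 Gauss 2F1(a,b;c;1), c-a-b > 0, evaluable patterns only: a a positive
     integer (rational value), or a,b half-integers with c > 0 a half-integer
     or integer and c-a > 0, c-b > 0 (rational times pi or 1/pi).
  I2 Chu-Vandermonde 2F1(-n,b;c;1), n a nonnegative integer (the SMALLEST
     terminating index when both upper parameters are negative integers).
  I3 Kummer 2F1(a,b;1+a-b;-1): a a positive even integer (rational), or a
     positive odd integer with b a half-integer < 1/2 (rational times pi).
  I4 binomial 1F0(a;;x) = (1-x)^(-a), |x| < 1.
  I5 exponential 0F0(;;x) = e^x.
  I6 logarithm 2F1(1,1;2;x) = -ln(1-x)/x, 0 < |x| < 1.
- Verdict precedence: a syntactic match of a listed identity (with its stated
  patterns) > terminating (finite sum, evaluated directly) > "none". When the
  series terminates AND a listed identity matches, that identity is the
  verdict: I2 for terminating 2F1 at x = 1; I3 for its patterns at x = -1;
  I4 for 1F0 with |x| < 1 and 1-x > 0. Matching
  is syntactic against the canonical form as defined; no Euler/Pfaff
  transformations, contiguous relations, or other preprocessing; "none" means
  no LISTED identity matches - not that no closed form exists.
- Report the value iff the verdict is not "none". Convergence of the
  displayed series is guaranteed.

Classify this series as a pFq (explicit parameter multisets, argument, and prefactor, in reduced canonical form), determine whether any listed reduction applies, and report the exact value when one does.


Canonical form: C = -\frac{2}{5} times 3F2 with upper {\frac{1}{6}, \frac{3}{4}, 1}, lower {\frac{2}{5}, 6}, x = \frac{4}{7}. Verdict: none - this 3F2 at x = \frac{4}{7} matches no listed pattern, and upper {\frac{1}{6}, \frac{3}{4}, 1} holds no stopper.

Key observation: t_0 being -\frac{2}{5}, the parameter 3/2 appears in both the upper and lower lists and cancels (alongside the other common factor).
Consecutive-term ratio: r(k) = \frac{4}{7} * (k+\frac{1}{6}) (k+\frac{3}{4}) (k+1) / [(k+\frac{2}{5}) (k+6) (k+1)] - rational; roots negated = parameters, x = \frac{4}{7}, C = -\frac{2}{5}.


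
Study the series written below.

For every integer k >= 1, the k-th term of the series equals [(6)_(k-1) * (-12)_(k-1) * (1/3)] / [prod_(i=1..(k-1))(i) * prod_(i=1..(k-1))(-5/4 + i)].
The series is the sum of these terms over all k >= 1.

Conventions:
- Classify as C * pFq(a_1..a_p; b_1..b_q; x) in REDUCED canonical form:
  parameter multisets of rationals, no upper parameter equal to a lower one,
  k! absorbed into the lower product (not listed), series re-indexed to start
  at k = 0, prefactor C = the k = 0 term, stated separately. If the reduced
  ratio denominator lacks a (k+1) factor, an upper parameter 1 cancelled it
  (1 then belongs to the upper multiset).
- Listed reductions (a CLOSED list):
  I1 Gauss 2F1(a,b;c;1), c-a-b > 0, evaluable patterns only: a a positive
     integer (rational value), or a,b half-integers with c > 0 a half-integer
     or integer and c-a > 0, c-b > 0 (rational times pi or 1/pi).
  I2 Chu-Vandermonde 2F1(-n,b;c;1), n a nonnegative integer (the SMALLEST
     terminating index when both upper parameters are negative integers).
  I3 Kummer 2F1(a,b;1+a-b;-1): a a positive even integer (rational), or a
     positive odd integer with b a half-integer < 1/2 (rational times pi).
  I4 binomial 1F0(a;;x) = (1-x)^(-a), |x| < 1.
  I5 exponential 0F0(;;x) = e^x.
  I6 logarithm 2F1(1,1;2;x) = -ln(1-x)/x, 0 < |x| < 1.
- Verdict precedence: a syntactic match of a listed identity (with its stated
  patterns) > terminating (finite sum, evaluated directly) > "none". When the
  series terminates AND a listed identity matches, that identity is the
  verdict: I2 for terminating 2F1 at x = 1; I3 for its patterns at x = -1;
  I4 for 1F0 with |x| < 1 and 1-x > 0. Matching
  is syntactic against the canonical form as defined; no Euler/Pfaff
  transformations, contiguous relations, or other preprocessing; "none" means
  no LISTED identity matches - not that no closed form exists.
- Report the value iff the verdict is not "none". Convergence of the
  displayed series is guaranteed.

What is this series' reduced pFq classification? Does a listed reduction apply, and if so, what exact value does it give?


Classification (C = 1/3): 2F1 with upper {-12, 6}, lower {-1/4}, argument x = 1. Verdict (x = 1): Vandermonde's identity (I2) applies (terminating 2F1 at x = 1 with n = 12, b = 6, c = -1/4). Value: 425/275931.

The tell: from the first term 1/3: the product of the first k integers (C = 1/3, x = 1) is k!.
Step ratio: r(k) = 1 * (k-12) (k+6) / [(k-1/4) (k+1)] - rational in k, leading ratio 1; with t_0 = 1/3, classification follows.


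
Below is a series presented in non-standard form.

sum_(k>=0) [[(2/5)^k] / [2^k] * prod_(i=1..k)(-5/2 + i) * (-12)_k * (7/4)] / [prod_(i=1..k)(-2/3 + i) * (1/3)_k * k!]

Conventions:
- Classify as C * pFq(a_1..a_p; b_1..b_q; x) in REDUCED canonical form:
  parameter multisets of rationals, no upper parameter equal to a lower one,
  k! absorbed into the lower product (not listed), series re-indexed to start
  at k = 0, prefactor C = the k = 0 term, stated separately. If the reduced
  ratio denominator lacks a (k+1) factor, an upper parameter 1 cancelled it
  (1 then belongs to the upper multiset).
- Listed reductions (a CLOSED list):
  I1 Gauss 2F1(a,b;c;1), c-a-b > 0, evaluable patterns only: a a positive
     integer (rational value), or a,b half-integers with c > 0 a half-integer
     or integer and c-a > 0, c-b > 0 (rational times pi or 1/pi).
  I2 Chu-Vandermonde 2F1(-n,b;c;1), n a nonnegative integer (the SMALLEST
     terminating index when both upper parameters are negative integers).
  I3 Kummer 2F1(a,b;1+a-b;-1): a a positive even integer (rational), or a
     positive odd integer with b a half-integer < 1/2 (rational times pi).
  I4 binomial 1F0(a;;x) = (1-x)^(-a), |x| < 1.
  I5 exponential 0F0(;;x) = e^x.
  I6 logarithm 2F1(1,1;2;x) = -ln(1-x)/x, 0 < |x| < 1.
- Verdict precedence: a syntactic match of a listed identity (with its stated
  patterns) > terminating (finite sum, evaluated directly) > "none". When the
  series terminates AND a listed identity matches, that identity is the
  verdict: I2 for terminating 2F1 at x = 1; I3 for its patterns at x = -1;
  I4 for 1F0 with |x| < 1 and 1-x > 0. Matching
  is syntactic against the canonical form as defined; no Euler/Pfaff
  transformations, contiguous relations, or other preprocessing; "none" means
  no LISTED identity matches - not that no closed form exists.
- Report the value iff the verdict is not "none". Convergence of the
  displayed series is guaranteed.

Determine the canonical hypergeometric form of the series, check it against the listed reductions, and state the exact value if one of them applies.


Key step: x = (1/5) and the running product (prefactor 7/4) telescopes to a rising factorial.
Ratio: r(k) = (1/5) * (k-12) (k-3/2) / [(k+1/3) (k+1/3) (k+1)] - rational in k, leading ratio (1/5); with t_0 = 7/4, classification follows.

Reduced: x = 1/5, 2F2, upper = {-12, -3/2}, lower = {1/3, 1/3}, C = 7/4. Verdict: terminating - upper parameter -12 makes this a finite sum (last index 12), evaluated exactly. Its exact value is 422377809622008981713186111589304981/5633196412496773120000000000000000.


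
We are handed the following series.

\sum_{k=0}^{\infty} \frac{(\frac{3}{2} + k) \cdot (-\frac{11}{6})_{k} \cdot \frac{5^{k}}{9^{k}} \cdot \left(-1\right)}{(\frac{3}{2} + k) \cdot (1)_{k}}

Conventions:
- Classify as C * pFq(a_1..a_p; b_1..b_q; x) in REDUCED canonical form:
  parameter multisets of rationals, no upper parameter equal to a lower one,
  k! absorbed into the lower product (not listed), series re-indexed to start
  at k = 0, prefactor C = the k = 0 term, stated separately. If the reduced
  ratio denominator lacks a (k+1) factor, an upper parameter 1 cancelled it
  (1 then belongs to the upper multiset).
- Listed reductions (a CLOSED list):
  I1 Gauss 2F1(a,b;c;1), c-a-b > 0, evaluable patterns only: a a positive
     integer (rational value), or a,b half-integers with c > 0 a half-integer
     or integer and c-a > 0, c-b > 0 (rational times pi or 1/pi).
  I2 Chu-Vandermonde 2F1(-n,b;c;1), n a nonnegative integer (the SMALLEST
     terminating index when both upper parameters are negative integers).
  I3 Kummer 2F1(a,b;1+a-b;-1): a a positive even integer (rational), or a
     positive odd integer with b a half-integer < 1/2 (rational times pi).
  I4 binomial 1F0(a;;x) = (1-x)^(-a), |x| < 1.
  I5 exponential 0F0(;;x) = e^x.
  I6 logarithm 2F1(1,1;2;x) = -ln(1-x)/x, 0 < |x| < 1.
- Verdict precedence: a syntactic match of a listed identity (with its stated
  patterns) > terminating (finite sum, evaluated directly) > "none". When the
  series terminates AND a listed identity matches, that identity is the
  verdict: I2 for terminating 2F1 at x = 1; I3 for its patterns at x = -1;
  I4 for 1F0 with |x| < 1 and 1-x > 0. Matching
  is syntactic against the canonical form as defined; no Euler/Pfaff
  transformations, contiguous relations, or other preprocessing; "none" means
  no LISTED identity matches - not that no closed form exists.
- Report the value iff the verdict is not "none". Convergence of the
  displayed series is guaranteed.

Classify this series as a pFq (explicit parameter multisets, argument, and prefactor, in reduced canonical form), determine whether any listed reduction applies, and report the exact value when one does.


The series (x = \frac{5}{9}) is 1F0: upper {-\frac{11}{6}}, lower {-}, prefactor -1. Verdict: the I4 binomial reduction applies (the 1F0 binomial series: exponent 11/6, x = \frac{5}{9}). Value: \left(-1\right) \cdot \left(\frac{4}{9}\right)^{\frac{11}{6}}.

First insight: from the first term -1: (1)_k (C = -1) is k! itself.
Step ratio: r(k) = \frac{5}{9} * (k-\frac{11}{6}) / [(k+1)] - rational in k, leading ratio \frac{5}{9}; with t_0 = -1, classification follows.


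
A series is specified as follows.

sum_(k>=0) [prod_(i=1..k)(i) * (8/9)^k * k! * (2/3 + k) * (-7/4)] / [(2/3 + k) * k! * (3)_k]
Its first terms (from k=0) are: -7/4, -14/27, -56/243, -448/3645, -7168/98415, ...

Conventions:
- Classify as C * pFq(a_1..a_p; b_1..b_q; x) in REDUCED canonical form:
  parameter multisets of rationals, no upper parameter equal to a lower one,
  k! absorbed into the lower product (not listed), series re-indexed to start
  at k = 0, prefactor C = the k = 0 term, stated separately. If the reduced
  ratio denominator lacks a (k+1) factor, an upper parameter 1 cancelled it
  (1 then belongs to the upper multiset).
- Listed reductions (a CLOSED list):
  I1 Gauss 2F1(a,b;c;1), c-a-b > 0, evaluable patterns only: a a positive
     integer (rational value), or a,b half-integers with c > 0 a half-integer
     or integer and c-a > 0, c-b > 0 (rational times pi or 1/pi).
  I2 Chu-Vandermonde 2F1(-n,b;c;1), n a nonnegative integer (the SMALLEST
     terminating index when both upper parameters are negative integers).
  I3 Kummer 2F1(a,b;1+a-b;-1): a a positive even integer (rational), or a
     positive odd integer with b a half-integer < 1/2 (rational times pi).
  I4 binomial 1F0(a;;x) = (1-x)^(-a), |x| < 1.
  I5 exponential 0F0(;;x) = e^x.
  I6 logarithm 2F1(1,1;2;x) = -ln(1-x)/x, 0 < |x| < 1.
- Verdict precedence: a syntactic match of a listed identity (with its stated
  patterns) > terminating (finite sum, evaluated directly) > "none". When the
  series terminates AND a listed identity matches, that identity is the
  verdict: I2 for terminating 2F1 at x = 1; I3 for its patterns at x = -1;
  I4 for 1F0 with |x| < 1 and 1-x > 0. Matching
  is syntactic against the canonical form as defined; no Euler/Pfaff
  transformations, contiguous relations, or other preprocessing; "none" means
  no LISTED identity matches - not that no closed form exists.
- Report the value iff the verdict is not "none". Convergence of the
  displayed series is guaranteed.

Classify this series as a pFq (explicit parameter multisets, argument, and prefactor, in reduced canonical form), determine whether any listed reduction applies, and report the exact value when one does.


x = 8/9 here; the reduced form reads 2F1, upper {1, 1}, lower {3}, C = -7/4. Verdict: none (x = 8/9): each listed identity misses the multisets {1, 1} ; {3}.

The tell: with t_0 = -7/4, the running product (prefactor -7/4) telescopes to a rising factorial.
Ratio: r(k) = (8/9) * (k+1) (k+1) / [(k+3) (k+1)] - rational in k, leading ratio (8/9); with t_0 = -7/4, classification follows.


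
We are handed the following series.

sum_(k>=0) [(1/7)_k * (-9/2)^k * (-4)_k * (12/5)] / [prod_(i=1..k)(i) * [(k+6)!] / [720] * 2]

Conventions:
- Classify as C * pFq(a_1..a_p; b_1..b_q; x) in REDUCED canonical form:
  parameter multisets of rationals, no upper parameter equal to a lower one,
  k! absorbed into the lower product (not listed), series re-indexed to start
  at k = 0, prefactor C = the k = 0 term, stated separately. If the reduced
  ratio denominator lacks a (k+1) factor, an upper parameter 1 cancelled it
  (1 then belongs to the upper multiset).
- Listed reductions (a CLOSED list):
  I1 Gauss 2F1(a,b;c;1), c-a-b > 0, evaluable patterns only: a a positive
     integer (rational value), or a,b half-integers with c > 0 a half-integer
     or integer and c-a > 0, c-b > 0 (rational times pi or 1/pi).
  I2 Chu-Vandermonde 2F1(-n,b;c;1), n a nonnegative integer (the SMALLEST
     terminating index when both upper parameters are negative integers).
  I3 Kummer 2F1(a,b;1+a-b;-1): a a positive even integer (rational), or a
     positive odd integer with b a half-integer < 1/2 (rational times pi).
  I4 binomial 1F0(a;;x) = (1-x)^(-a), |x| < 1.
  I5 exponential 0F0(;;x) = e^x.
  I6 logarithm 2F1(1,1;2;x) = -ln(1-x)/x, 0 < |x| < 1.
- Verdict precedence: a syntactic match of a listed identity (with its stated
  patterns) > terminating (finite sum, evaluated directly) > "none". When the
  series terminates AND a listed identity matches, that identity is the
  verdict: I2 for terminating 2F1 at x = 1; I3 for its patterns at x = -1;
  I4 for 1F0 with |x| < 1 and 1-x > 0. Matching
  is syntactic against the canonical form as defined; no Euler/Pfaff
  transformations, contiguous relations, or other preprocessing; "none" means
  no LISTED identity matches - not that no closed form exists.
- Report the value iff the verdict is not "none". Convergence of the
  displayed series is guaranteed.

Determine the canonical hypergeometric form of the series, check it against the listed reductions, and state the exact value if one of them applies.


Structural cue: t_0 being 6/5, the denominator's factorial ratio (C = 6/5, x = -9/2) is a lower Pochhammer.
Term ratio: r(k) = (-9/2) * (k-4) (k+1/7) / [(k+7) (k+1)] - rational in k. x = (-9/2); t_0 = 6/5; negate the roots.

Canonical form: C = 6/5 times 2F1 with upper {-4, 1/7}, lower {7}, x = -9/2. Verdict: terminating - no listed pattern fits, but -4 in the upper list cuts the series at k = 4; direct evaluation. Value: 1665147/672280.


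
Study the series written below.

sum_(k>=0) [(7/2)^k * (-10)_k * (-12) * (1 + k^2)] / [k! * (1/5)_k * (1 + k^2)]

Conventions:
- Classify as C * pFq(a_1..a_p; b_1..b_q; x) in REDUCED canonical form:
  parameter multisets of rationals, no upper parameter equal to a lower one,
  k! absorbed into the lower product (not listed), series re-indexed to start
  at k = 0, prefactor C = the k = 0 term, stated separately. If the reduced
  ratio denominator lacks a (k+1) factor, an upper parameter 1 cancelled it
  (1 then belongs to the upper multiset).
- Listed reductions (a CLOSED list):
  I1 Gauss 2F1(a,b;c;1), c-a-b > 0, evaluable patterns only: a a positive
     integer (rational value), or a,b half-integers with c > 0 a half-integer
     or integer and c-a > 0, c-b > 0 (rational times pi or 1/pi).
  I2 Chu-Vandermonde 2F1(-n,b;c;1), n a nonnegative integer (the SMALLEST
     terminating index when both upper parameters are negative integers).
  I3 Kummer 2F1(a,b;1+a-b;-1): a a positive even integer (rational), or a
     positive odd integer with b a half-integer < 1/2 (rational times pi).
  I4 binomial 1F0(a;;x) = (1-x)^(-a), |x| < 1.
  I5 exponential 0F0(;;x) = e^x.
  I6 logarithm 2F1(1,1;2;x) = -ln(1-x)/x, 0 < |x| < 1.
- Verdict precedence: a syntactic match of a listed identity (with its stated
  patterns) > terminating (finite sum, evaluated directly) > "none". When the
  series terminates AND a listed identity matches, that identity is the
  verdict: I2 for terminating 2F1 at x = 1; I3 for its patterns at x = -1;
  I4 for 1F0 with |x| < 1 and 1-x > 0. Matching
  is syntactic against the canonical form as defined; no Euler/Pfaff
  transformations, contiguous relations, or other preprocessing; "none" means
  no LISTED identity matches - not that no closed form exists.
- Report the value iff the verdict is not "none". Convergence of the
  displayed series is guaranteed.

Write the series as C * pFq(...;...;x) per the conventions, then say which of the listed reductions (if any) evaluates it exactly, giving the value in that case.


Canonical form: C = -12 times 1F1 with upper {-10}, lower {1/5}, x = 7/2. Verdict: terminating (-10 upstairs). 11 nonzero terms in all; added directly. Sum: -1442298776232469/4931304947712.

The tell: with t_0 = -12, k^2 + 1 divides numerator and denominator alike; prefactor -12 after cancelling.
Term ratio: r(k) = (7/2) * (k-10) / [(k+1/5) (k+1)] - poly over poly, x = (7/2) from leading terms; C = -12 at k = 0.


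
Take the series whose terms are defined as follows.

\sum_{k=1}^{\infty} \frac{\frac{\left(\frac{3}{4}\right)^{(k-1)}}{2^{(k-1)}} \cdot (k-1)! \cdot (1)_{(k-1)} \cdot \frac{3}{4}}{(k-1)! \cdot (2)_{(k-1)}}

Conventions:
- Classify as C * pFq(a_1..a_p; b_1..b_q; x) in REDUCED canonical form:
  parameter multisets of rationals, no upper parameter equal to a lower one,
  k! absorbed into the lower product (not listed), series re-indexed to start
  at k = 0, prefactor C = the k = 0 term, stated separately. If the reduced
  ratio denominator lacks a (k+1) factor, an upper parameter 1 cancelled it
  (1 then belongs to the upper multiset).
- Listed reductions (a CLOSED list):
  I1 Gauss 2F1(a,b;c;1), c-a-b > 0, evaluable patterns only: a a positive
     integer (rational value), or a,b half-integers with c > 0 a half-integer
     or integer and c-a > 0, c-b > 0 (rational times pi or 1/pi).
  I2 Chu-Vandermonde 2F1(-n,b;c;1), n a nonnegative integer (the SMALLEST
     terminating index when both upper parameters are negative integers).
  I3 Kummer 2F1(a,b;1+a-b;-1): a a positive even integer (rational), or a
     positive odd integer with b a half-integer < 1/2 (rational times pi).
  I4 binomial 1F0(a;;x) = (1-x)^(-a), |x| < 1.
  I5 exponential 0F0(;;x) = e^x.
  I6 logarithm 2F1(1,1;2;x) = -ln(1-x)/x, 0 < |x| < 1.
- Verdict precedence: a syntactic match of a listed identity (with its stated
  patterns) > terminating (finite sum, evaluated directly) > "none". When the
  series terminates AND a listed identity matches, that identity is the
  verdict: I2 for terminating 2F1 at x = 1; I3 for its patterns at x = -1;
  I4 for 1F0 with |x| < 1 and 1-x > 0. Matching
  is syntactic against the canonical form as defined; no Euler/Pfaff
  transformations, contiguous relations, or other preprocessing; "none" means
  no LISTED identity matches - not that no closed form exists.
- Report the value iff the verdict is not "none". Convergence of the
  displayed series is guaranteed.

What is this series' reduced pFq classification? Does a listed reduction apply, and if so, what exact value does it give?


Canonical form: C = \frac{3}{4} times 2F1 with upper {1, 1}, lower {2}, x = \frac{3}{8}. Verdict: this is the I6 logarithm reduction (the logarithm: parameters (1,1;2), x = \frac{3}{8}). Exact value: \left(-2\right) \cdot \ln\left(\frac{5}{8}\right).

First insight: x = \frac{3}{8} and the factorial ratio (C = 3/4) (k+a-1)!/(a-1)! is a rising factorial (a)_k.
Term ratio: r(k) = \frac{3}{8} * (k+1) (k+1) / [(k+2) (k+1)] - rational in k, leading ratio \frac{3}{8}; with t_0 = \frac{3}{4}, classification follows.


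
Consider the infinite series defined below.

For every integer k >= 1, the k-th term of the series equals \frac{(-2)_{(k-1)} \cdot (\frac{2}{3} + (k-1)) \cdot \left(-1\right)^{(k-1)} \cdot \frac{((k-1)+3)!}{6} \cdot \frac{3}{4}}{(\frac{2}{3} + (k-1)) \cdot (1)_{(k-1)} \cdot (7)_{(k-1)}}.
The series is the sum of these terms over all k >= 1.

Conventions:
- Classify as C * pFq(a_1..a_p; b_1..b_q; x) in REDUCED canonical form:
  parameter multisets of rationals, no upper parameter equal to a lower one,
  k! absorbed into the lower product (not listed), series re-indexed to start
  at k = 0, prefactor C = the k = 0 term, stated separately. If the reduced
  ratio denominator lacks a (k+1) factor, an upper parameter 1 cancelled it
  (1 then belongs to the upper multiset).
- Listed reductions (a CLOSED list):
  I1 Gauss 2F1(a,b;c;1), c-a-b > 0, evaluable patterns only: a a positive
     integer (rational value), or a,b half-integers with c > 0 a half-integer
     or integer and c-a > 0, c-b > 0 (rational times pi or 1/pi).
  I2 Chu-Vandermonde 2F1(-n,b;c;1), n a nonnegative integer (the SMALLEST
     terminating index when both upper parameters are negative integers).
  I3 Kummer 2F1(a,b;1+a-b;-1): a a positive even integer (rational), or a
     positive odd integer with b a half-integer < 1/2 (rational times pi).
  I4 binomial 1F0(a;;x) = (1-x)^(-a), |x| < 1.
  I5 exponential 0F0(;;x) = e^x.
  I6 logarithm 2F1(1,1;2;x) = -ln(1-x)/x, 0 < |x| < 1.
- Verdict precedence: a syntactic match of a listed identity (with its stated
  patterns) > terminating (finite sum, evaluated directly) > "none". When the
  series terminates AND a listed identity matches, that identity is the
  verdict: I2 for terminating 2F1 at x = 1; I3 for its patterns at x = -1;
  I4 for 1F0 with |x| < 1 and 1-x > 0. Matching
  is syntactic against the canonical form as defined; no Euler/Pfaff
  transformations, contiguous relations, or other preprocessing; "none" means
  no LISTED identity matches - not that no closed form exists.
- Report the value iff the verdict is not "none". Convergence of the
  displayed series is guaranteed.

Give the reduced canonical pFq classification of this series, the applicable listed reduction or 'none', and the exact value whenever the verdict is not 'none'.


Classification (C = \frac{3}{4}): 2F1 with upper {-2, 4}, lower {7}, argument x = -1. Verdict: the Kummer evaluation I3 fires (x = -1; c = 7 equals 1+a-b for upper {-2, 4}: listed pattern). Sum: \frac{15}{8}.

Key step: with t_0 = \frac{3}{4}, the factor k + 2/3 cancels (top and bottom), leaving C = 3/4.
Step ratio: r(k) = -1 * (k-2) (k+4) / [(k+7) (k+1)] - rational; roots negated = parameters, x = -1, C = \frac{3}{4}.


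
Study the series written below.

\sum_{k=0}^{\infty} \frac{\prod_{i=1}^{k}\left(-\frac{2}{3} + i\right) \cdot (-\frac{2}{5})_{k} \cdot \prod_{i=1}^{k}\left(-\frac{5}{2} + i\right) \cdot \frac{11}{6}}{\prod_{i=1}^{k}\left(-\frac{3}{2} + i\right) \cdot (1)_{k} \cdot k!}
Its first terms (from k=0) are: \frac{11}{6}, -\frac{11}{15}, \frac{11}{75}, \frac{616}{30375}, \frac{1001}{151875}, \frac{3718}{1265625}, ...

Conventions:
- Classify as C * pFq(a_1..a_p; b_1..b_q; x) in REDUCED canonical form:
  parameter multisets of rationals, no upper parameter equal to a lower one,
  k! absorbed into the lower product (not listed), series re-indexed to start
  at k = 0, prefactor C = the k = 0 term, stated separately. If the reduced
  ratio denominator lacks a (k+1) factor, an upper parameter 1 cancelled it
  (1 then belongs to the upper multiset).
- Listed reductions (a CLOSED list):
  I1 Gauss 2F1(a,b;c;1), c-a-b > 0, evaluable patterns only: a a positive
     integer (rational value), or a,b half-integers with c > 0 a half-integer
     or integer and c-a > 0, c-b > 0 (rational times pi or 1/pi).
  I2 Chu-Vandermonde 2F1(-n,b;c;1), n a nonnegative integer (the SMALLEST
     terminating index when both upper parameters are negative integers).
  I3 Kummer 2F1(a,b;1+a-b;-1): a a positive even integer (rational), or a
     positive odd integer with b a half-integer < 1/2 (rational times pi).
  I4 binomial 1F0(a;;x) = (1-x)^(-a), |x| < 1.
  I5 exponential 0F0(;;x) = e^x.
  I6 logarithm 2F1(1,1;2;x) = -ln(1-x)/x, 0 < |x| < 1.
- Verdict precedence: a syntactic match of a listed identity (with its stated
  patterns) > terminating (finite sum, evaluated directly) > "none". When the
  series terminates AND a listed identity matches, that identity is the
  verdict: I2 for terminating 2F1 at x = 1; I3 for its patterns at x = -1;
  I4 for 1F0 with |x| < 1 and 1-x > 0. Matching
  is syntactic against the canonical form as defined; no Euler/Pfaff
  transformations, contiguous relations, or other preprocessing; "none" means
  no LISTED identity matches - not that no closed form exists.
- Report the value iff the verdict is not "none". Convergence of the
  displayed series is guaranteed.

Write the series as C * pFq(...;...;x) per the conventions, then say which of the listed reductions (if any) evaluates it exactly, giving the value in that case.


Prefactor \frac{11}{6}, argument 1: 3F2 with upper {-\frac{3}{2}, -\frac{2}{5}, \frac{1}{3}} over lower {-\frac{1}{2}, 1}. Verdict: none (x = 1): each listed identity misses the multisets {-\frac{3}{2}, -\frac{2}{5}, \frac{1}{3}} ; {-\frac{1}{2}, 1}.

Structural cue: t_0 = \frac{11}{6} here, and the lower running product (C = 11/6) is a rising factorial.
Consecutive-term ratio: r(k) = 1 * (k-\frac{3}{2}) (k-\frac{2}{5}) (k+\frac{1}{3}) / [(k-\frac{1}{2}) (k+1) (k+1)] ; factor over Q: parameters, x = 1, and C = \frac{11}{6}.


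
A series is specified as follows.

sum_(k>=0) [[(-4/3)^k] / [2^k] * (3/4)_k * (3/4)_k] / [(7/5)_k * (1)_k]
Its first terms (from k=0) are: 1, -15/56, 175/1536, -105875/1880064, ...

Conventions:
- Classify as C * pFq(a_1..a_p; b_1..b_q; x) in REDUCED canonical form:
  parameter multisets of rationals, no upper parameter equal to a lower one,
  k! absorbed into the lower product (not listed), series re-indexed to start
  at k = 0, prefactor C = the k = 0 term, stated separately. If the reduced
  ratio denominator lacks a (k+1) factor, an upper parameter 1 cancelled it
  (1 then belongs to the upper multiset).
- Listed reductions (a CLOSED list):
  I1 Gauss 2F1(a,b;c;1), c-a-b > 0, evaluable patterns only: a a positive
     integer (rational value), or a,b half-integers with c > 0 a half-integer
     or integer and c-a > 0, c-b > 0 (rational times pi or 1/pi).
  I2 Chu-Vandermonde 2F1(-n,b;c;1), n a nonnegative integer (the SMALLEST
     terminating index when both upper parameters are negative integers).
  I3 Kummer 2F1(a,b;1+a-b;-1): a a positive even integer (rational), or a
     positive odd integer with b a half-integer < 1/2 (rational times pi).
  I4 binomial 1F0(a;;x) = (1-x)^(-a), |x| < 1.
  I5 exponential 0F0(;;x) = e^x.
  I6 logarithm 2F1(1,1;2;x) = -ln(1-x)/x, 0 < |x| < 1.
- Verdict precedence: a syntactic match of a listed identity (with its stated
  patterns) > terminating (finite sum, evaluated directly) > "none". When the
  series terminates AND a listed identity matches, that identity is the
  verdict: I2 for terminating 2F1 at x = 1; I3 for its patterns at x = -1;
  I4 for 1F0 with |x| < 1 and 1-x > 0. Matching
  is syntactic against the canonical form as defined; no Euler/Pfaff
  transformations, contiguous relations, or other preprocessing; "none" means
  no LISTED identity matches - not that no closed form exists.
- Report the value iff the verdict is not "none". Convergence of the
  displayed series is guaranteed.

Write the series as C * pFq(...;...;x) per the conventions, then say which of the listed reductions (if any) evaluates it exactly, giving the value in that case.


Prefactor 1, argument -2/3: 2F1 with upper {3/4, 3/4} over lower {7/5}. Verdict: none - at argument -2/3 the multisets {3/4, 3/4} ; {7/5} match no listed identity.

First insight: from the first term 1: the two k-th powers (C = 1) combine into one argument.
Ratio: r(k) = (-2/3) * (k+3/4) (k+3/4) / [(k+7/5) (k+1)] - rational; roots negated = parameters, x = (-2/3), C = 1.


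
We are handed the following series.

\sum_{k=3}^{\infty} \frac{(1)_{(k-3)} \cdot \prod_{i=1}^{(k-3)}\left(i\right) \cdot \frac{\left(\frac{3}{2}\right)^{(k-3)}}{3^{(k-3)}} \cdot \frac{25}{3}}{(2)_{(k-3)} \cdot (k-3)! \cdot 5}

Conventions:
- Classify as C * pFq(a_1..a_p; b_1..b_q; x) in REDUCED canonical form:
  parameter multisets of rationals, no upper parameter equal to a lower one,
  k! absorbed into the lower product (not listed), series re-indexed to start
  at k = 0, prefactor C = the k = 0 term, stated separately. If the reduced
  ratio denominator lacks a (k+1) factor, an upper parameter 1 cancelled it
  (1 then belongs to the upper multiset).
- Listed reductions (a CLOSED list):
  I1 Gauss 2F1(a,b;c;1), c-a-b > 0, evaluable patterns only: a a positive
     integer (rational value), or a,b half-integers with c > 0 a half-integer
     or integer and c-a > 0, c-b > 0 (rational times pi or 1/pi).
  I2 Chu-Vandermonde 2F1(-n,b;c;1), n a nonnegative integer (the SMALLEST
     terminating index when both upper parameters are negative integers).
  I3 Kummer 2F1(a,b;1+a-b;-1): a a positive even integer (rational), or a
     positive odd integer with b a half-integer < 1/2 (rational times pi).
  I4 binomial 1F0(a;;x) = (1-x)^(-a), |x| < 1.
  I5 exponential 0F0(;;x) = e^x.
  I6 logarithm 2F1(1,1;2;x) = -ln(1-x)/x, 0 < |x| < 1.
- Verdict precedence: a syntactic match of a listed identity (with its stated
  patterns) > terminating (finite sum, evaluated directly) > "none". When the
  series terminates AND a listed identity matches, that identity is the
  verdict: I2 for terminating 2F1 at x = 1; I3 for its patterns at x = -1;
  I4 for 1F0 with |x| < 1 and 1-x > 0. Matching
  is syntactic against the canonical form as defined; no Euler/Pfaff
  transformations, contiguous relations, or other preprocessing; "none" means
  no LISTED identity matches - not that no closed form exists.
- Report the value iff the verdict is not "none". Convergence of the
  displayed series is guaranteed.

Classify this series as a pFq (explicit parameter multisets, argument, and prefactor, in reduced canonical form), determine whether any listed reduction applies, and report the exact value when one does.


At argument \frac{1}{2}: a 2F1 with upper {1, 1}, lower {2}, scaled by C = \frac{5}{3}. Verdict: logarithm (I6) fires (the logarithm: parameters (1,1;2), x = \frac{1}{2}). Sum: \left(-\frac{10}{3}\right) \cdot \ln\left(\frac{1}{2}\right).

The tell: with t_0 = \frac{5}{3}, the two k-th powers (C = 5/3) combine into one argument.
Adjacent-term ratio: r(k) = \frac{1}{2} * (k+1) (k+1) / [(k+2) (k+1)] ; factor over Q: parameters, x = \frac{1}{2}, and C = \frac{5}{3}.


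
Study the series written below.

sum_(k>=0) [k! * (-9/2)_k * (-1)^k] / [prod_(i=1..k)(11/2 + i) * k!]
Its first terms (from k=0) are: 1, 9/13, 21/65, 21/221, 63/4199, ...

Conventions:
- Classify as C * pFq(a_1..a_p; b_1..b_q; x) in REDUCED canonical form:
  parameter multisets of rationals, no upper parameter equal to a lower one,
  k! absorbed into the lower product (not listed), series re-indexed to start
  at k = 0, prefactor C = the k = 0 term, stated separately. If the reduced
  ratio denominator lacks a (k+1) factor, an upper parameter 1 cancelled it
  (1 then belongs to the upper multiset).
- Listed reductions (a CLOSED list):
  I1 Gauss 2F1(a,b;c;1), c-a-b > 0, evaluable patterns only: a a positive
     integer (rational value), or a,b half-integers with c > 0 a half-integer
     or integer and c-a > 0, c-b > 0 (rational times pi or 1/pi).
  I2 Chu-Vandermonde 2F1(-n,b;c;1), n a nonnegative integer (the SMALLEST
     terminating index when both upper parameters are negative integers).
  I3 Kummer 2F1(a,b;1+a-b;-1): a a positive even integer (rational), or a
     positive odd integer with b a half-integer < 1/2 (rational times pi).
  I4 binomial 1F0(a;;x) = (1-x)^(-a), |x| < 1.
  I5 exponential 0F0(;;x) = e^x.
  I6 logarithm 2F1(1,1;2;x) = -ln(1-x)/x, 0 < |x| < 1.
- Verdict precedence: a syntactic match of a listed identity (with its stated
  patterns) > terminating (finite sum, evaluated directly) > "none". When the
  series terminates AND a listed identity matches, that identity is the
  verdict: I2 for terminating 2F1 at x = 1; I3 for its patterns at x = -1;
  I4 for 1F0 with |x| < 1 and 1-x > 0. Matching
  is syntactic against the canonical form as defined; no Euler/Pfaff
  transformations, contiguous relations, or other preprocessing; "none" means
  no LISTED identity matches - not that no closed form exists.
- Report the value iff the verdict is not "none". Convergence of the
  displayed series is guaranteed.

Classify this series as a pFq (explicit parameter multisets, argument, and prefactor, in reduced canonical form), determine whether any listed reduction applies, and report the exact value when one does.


Canonical form: C = 1 times 2F1 with upper {-9/2, 1}, lower {13/2}, x = -1. Verdict (x = -1): Kummer's theorem (I3) applies (x = -1; c = 13/2 equals 1+a-b for upper {-9/2, 1}: listed pattern). Sum: (693/1024) * pi.

First insight: t_0 = 1 here, and the lower running product (C = 1, x = -1) is a rising factorial.
Adjacent-term ratio: r(k) = (-1) * (k-9/2) (k+1) / [(k+13/2) (k+1)] ; factor over Q: parameters, x = (-1), and C = 1.


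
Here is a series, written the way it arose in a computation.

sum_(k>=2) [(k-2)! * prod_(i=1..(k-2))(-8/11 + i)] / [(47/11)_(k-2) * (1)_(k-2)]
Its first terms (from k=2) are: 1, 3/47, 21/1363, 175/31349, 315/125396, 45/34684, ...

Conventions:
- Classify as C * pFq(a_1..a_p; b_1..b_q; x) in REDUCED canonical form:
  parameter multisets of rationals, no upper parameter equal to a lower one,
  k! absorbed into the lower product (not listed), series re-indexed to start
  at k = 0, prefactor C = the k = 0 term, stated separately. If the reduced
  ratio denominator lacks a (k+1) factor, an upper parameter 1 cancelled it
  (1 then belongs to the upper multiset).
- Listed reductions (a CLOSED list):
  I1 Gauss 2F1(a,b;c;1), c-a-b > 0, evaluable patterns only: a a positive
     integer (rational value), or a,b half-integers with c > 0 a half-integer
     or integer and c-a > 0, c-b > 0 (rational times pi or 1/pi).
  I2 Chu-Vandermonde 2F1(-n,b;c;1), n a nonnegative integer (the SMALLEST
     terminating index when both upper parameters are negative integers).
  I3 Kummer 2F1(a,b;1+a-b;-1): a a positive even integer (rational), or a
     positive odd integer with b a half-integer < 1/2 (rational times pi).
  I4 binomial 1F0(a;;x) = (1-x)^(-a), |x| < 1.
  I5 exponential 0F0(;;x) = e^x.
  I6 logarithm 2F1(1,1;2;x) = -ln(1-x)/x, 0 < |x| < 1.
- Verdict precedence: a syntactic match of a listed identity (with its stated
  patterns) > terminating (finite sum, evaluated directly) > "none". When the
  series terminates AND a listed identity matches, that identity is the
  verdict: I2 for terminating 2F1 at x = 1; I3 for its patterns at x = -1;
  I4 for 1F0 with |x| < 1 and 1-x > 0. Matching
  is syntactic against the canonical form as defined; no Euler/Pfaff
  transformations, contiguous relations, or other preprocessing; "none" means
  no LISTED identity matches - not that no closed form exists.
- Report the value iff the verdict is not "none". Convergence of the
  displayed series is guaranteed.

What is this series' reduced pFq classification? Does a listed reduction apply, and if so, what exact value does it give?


Reduced: x = 1, 2F1, upper = {3/11, 1}, lower = {47/11}, C = 1. Verdict at x = 1: Gauss's theorem (I1) matches (x = 1: the Gamma ratio telescopes since c-a-b = 3 > 0 and a = 1 in Z>0). Its exact value is 12/11.

Key step: t_0 = 1 here, and (1)_k (C = 1) is k! itself.
Term ratio: r(k) = 1 * (k+3/11) (k+1) / [(k+47/11) (k+1)] - rational in k. x = 1; t_0 = 1; negate the roots.


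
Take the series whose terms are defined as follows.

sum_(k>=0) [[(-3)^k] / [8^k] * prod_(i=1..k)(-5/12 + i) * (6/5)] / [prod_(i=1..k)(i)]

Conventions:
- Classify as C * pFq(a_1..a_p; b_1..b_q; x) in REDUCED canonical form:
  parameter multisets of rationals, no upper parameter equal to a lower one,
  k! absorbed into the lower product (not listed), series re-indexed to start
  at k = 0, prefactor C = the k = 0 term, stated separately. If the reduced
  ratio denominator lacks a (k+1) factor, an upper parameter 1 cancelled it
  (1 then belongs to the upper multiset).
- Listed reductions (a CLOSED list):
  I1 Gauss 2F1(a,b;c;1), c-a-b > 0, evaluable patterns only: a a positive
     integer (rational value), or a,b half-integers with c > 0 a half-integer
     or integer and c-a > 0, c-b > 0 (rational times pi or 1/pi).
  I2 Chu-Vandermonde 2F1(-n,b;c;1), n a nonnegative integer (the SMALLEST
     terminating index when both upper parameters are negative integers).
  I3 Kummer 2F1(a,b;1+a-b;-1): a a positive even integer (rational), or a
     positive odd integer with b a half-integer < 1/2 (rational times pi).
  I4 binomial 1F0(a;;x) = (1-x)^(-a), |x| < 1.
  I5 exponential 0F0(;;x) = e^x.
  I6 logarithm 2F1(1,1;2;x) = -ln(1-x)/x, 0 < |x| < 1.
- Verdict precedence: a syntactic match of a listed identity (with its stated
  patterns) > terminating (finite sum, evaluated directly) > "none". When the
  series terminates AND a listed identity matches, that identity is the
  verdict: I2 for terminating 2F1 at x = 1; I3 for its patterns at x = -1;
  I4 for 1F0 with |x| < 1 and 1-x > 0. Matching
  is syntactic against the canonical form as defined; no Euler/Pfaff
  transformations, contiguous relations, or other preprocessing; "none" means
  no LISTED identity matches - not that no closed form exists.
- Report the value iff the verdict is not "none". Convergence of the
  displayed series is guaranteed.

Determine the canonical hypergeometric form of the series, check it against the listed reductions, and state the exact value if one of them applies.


Reduced: x = -3/8, 1F0, upper = {7/12}, lower = {-}, C = 6/5. Verdict: the binomial series (I4) applies (the 1F0 binomial series: exponent -7/12, x = -3/8). Hence: (6/5) * (11/8)^(-7/12).

The tell: t_0 being 6/5, the running product (C = 6/5) telescopes to a rising factorial.
Step ratio: r(k) = (-3/8) * (k+7/12) / [(k+1)] - poly over poly, x = (-3/8) from leading terms; C = 6/5 at k = 0.


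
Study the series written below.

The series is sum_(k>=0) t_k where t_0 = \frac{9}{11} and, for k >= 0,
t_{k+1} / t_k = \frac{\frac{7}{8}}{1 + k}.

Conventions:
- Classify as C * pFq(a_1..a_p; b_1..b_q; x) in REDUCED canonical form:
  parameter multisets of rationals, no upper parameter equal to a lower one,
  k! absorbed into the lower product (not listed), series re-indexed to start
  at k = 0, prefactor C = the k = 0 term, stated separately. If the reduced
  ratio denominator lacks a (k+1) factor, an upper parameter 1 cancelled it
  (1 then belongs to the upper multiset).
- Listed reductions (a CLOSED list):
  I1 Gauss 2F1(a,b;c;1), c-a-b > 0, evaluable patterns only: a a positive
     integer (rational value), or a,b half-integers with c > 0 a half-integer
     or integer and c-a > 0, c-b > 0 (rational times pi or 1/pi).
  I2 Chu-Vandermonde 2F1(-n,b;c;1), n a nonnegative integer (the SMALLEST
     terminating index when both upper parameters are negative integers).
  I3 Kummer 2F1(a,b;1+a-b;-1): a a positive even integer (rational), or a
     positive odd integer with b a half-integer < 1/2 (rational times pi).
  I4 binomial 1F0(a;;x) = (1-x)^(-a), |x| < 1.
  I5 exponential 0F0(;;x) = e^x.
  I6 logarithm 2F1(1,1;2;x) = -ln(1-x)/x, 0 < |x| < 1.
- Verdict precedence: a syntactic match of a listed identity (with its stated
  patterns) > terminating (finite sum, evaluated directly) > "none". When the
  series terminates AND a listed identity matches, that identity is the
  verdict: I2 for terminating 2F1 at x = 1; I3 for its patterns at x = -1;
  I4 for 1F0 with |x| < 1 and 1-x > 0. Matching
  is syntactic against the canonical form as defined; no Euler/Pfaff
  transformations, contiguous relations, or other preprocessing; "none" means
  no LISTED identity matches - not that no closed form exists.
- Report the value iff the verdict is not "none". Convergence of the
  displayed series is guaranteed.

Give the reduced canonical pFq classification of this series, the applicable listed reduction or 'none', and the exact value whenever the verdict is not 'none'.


At argument \frac{7}{8}: a 0F0 with upper {-}, lower {-}, scaled by C = \frac{9}{11}. Verdict at x = \frac{7}{8}: the exponential series (I5) matches (the 0F0 exponential series at x = \frac{7}{8}). Value: \frac{9}{11} \cdot e^{\frac{7}{8}}.

Key observation: t_0 being \frac{9}{11}, factor the ratio over Q (C = 9/11): negated roots = parameters.
Ratio: r(k) = \frac{7}{8} * 1 / [(k+1)] - rational in k, leading ratio \frac{7}{8}; with t_0 = \frac{9}{11}, classification follows.
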